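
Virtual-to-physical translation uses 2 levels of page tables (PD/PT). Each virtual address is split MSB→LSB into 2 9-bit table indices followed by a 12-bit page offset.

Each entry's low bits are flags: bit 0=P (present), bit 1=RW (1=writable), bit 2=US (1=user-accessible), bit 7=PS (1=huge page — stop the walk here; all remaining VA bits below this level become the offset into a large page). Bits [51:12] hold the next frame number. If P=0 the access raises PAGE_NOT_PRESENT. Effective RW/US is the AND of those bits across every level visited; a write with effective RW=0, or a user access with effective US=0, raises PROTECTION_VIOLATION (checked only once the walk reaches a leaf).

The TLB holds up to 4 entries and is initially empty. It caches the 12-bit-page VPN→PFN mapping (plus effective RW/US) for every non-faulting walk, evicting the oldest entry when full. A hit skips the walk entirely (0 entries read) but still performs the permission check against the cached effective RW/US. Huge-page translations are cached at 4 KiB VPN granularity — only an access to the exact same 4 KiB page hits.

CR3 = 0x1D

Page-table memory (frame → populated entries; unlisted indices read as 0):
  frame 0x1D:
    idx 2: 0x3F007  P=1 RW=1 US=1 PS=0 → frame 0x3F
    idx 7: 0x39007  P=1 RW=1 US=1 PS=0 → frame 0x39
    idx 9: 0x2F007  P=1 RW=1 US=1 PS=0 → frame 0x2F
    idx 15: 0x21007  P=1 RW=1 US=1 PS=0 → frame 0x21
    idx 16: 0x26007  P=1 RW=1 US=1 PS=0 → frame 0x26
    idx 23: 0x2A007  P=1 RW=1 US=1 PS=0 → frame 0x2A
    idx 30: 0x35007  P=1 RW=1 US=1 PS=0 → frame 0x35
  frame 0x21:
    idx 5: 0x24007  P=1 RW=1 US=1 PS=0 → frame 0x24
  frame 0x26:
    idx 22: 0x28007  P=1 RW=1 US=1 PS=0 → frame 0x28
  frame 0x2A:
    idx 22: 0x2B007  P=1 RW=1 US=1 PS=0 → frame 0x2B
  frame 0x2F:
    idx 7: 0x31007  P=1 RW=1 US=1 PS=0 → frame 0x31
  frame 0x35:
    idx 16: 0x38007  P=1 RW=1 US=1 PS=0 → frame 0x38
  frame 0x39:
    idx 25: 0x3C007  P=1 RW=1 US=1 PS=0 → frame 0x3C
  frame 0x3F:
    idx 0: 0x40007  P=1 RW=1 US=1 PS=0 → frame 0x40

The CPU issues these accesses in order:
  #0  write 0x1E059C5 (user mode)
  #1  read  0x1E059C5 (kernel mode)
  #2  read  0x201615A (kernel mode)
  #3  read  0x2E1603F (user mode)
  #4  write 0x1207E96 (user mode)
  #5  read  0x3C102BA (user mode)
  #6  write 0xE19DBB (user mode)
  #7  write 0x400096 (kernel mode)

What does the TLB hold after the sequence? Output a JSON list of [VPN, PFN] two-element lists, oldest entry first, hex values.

Per-access translation:
#0 VA=0x1E059C5 (w,user):
  L0 @0x1D[15] → 0x21007  P=1,RW=1,US=1,PS=0
  L1 @0x21[5] → 0x24007  P=1,RW=1,US=1,PS=0
  ✓ 0x249C5  — 2 lookups
#1 VA=0x1E059C5 (r,kernel):
  TLB hit vpn=0x1E05 → PA=0x249C5
#2 VA=0x201615A (r,kernel):
  L0 @0x1D[16] → 0x26007  P=1,RW=1,US=1,PS=0
  L1 @0x26[22] → 0x28007  P=1,RW=1,US=1,PS=0
  ✓ 0x2815A  — 2 lookups
#3 VA=0x2E1603F (r,user):
  L0 @0x1D[23] → 0x2A007  P=1,RW=1,US=1,PS=0
  L1 @0x2A[22] → 0x2B007  P=1,RW=1,US=1,PS=0
  ✓ 0x2B03F  — 2 lookups
#4 VA=0x1207E96 (w,user):
  L0 @0x1D[9] → 0x2F007  P=1,RW=1,US=1,PS=0
  L1 @0x2F[7] → 0x31007  P=1,RW=1,US=1,PS=0
  ✓ 0x31E96  — 2 lookups
#5 VA=0x3C102BA (r,user):
  L0 @0x1D[30] → 0x35007  P=1,RW=1,US=1,PS=0
  L1 @0x35[16] → 0x38007  P=1,RW=1,US=1,PS=0
  ✓ 0x382BA  — 2 lookups
#6 VA=0xE19DBB (w,user):
  L0 @0x1D[7] → 0x39007  P=1,RW=1,US=1,PS=0
  L1 @0x39[25] → 0x3C007  P=1,RW=1,US=1,PS=0
  ✓ 0x3CDBB  — 2 lookups
#7 VA=0x400096 (w,kernel):
  L0 @0x1D[2] → 0x3F007  P=1,RW=1,US=1,PS=0
  L1 @0x3F[0] → 0x40007  P=1,RW=1,US=1,PS=0
  ✓ 0x40096  — 2 lookups

TLB: [["0x1207", "0x31"], ["0x3C10", "0x38"], ["0xE19", "0x3C"], ["0x400", "0x40"]]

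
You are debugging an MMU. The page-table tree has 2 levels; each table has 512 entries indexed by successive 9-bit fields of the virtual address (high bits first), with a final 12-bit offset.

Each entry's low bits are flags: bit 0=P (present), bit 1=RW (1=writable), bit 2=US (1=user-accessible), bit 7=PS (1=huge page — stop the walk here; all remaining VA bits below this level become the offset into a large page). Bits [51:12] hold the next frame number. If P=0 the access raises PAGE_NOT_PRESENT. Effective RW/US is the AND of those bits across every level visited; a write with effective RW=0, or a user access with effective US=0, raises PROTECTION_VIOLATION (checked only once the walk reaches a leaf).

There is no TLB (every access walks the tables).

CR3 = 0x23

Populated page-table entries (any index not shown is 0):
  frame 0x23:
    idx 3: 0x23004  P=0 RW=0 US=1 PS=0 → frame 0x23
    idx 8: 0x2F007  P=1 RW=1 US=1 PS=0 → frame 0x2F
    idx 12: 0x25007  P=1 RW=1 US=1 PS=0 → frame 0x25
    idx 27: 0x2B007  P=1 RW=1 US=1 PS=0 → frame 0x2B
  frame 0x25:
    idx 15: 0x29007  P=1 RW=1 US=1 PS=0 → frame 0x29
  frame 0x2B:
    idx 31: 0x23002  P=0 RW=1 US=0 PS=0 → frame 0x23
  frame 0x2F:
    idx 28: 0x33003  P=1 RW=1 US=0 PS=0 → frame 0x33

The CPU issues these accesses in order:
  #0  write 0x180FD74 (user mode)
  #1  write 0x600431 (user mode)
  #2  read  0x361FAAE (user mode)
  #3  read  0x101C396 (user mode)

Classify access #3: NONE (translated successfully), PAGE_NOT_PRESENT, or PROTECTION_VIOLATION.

Trace:
#0 VA=0x180FD74 (w,user):
  L0 @0x23[12] → 0x25007  P=1,RW=1,US=1,PS=0
  L1 @0x25[15] → 0x29007  P=1,RW=1,US=1,PS=0
  → PA=0x29D74  (2 entries read)
#1 VA=0x600431 (w,user):
  L0 @0x23[3] → 0x23004  P=0,RW=0,US=1,PS=0
  → PAGE_NOT_PRESENT  (1 entries read)
#2 VA=0x361FAAE (r,user):
  L0 @0x23[27] → 0x2B007  P=1,RW=1,US=1,PS=0
  L1 @0x2B[31] → 0x23002  P=0,RW=1,US=0,PS=0
  → PAGE_NOT_PRESENT  (2 entries read)
#3 VA=0x101C396 (r,user):
  L0 @0x23[8] → 0x2F007  P=1,RW=1,US=1,PS=0
  L1 @0x2F[28] → 0x33003  P=1,RW=1,US=0,PS=0
  → PROTECTION_VIOLATION  (2 entries read)

Access #3 fault: PROTECTION_VIOLATION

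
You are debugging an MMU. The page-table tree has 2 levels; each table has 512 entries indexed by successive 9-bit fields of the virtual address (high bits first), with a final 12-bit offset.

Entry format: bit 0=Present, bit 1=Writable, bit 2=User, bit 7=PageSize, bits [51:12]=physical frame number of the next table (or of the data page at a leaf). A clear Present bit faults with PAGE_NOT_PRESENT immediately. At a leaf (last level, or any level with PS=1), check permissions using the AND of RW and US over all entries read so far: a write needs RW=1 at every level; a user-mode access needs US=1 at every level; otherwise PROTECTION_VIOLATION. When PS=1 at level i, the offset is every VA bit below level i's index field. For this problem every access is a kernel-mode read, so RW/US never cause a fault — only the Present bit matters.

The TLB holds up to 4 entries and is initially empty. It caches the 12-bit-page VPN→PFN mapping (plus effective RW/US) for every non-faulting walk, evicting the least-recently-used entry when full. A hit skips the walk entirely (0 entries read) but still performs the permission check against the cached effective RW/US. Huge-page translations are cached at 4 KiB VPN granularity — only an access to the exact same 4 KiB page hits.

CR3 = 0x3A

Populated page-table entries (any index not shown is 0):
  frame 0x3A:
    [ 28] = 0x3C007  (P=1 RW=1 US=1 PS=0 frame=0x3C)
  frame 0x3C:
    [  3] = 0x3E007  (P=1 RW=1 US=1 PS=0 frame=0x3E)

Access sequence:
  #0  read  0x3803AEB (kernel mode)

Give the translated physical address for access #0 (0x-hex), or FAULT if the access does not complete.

Walk each access:
#0 VA=0x3803AEB (r,kernel):
  [0] read 0x3A idx=28: raw=0x3C007 flags P=1 W=1 U=1 S=0
  [1] read 0x3C idx=3: raw=0x3E007 flags P=1 W=1 U=1 S=0
  ⇒ phys 0x3EAEB  [2 reads]

Access #0 PA: 0x3EAEB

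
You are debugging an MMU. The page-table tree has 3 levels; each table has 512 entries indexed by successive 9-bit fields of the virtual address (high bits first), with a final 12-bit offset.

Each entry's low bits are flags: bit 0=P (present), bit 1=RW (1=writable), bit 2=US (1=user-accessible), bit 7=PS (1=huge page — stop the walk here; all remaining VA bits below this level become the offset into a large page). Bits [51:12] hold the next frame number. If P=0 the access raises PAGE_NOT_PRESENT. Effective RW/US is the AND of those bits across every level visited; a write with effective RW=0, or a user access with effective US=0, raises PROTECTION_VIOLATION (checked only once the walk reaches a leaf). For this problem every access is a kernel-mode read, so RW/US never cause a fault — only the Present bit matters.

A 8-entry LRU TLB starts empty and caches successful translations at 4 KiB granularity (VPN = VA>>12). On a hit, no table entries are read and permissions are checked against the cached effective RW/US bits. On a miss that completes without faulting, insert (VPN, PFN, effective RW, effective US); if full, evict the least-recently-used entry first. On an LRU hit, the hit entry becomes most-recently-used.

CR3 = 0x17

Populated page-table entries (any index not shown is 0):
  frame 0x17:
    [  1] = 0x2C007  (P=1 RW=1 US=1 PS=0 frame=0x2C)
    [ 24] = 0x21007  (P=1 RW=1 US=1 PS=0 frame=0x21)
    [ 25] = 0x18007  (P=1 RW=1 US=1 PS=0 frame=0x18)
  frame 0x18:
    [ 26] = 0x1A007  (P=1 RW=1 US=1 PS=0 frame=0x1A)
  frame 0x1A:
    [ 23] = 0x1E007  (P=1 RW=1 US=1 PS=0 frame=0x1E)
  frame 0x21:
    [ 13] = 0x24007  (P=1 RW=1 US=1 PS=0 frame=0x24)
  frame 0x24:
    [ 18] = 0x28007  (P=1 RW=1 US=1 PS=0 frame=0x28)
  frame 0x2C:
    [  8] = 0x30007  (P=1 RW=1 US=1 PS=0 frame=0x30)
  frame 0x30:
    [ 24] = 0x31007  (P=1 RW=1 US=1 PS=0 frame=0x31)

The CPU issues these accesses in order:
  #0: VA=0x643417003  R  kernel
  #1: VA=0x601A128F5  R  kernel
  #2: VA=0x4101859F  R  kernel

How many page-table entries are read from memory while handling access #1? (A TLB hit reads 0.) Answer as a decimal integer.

Walk each access:
#0 VA=0x643417003 (r,kernel):
  L0: frame=0x17 idx=25 entry=0x18007 [P=1 RW=1 US=1 PS=0]
  L1: frame=0x18 idx=26 entry=0x1A007 [P=1 RW=1 US=1 PS=0]
  L2: frame=0x1A idx=23 entry=0x1E007 [P=1 RW=1 US=1 PS=0]
  ✓ 0x1E003  — 3 lookups
#1 VA=0x601A128F5 (r,kernel):
  L0: frame=0x17 idx=24 entry=0x21007 [P=1 RW=1 US=1 PS=0]
  L1: frame=0x21 idx=13 entry=0x24007 [P=1 RW=1 US=1 PS=0]
  L2: frame=0x24 idx=18 entry=0x28007 [P=1 RW=1 US=1 PS=0]
  ✓ 0x288F5  — 3 lookups
#2 VA=0x4101859F (r,kernel):
  L0: frame=0x17 idx=1 entry=0x2C007 [P=1 RW=1 US=1 PS=0]
  L1: frame=0x2C idx=8 entry=0x30007 [P=1 RW=1 US=1 PS=0]
  L2: frame=0x30 idx=24 entry=0x31007 [P=1 RW=1 US=1 PS=0]
  ✓ 0x3159F  — 3 lookups

Entries read for #1: 3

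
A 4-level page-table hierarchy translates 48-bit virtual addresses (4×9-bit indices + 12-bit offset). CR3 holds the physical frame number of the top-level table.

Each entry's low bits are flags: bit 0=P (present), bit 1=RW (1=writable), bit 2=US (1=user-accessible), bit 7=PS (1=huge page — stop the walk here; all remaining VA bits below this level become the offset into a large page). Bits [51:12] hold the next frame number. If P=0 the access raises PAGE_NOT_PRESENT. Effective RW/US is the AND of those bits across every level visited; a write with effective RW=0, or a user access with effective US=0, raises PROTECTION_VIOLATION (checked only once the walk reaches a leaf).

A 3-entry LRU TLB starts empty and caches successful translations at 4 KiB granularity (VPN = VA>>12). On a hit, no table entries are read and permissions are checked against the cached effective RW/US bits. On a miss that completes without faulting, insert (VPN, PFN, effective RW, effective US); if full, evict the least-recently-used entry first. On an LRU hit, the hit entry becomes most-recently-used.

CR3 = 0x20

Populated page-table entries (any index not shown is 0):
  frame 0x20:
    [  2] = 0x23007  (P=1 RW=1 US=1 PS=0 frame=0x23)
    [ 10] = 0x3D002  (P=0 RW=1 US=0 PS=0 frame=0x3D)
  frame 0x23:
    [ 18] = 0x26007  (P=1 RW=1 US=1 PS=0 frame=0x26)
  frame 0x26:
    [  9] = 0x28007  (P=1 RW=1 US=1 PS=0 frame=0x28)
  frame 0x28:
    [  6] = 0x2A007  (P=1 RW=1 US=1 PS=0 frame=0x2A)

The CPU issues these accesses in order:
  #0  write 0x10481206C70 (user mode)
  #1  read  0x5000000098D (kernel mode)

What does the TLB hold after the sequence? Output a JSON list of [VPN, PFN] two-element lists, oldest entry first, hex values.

Walk each access:
#0 VA=0x10481206C70 (w,user):
  [0] read 0x20 idx=2: raw=0x23007 flags P=1 W=1 U=1 S=0
  [1] read 0x23 idx=18: raw=0x26007 flags P=1 W=1 U=1 S=0
  [2] read 0x26 idx=9: raw=0x28007 flags P=1 W=1 U=1 S=0
  [3] read 0x28 idx=6: raw=0x2A007 flags P=1 W=1 U=1 S=0
  ✓ 0x2AC70  — 4 lookups
#1 VA=0x5000000098D (r,kernel):
  [0] read 0x20 idx=10: raw=0x3D002 flags P=0 W=1 U=0 S=0
  → PAGE_NOT_PRESENT  (1 entries read)

TLB: [["0x10481206", "0x2A"]]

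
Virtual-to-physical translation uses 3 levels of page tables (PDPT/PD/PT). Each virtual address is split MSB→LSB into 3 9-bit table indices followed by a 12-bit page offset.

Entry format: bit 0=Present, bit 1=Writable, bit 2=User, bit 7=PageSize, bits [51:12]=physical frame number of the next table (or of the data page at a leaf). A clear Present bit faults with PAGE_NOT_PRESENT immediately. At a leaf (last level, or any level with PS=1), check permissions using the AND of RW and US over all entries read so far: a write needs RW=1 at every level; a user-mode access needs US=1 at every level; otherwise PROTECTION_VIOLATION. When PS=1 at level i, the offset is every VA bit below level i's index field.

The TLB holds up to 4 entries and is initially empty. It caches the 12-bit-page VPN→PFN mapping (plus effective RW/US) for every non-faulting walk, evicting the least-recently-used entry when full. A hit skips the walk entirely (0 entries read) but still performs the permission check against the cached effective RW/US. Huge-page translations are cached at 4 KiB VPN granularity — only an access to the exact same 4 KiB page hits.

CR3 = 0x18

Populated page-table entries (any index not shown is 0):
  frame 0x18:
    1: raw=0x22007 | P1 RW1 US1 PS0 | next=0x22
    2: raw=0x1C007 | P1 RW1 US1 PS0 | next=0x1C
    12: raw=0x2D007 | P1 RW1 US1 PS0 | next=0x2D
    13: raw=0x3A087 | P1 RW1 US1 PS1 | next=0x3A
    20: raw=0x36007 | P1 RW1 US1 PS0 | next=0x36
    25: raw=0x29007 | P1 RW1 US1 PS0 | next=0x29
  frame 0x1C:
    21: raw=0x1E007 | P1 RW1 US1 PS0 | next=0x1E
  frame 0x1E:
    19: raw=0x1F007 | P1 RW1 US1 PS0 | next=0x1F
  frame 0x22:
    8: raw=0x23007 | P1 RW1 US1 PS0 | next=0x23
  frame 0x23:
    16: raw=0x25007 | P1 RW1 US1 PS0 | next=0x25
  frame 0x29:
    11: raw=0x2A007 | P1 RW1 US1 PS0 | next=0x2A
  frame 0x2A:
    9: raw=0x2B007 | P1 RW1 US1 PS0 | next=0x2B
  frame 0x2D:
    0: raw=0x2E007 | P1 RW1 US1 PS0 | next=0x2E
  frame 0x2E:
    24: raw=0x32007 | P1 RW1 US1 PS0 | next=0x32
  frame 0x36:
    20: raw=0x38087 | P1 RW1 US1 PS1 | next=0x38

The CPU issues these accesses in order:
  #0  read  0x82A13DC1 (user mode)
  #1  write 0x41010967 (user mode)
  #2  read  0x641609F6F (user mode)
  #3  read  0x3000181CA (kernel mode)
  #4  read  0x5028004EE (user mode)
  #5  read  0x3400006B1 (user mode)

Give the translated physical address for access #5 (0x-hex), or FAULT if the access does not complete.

Per-access translation:
#0 VA=0x82A13DC1 (r,user):
  lvl0: tbl 0x18, slot 2 ⇒ 0x1C007 (P1/RW1/US1/PS0)
  lvl1: tbl 0x1C, slot 21 ⇒ 0x1E007 (P1/RW1/US1/PS0)
  lvl2: tbl 0x1E, slot 19 ⇒ 0x1F007 (P1/RW1/US1/PS0)
  ⇒ phys 0x1FDC1  [3 reads]
#1 VA=0x41010967 (w,user):
  lvl0: tbl 0x18, slot 1 ⇒ 0x22007 (P1/RW1/US1/PS0)
  lvl1: tbl 0x22, slot 8 ⇒ 0x23007 (P1/RW1/US1/PS0)
  lvl2: tbl 0x23, slot 16 ⇒ 0x25007 (P1/RW1/US1/PS0)
  ⇒ phys 0x25967  [3 reads]
#2 VA=0x641609F6F (r,user):
  lvl0: tbl 0x18, slot 25 ⇒ 0x29007 (P1/RW1/US1/PS0)
  lvl1: tbl 0x29, slot 11 ⇒ 0x2A007 (P1/RW1/US1/PS0)
  lvl2: tbl 0x2A, slot 9 ⇒ 0x2B007 (P1/RW1/US1/PS0)
  ⇒ phys 0x2BF6F  [3 reads]
#3 VA=0x3000181CA (r,kernel):
  lvl0: tbl 0x18, slot 12 ⇒ 0x2D007 (P1/RW1/US1/PS0)
  lvl1: tbl 0x2D, slot 0 ⇒ 0x2E007 (P1/RW1/US1/PS0)
  lvl2: tbl 0x2E, slot 24 ⇒ 0x32007 (P1/RW1/US1/PS0)
  ⇒ phys 0x321CA  [3 reads]
#4 VA=0x5028004EE (r,user):
  lvl0: tbl 0x18, slot 20 ⇒ 0x36007 (P1/RW1/US1/PS0)
  lvl1: tbl 0x36, slot 20 ⇒ 0x38087 (P1/RW1/US1/PS1)
  ⇒ phys 0x384EE (huge @L1)  [2 reads]
#5 VA=0x3400006B1 (r,user):
  lvl0: tbl 0x18, slot 13 ⇒ 0x3A087 (P1/RW1/US1/PS1)
  ⇒ phys 0x3A6B1 (huge @L0)  [1 reads]

Access #5 PA: 0x3A6B1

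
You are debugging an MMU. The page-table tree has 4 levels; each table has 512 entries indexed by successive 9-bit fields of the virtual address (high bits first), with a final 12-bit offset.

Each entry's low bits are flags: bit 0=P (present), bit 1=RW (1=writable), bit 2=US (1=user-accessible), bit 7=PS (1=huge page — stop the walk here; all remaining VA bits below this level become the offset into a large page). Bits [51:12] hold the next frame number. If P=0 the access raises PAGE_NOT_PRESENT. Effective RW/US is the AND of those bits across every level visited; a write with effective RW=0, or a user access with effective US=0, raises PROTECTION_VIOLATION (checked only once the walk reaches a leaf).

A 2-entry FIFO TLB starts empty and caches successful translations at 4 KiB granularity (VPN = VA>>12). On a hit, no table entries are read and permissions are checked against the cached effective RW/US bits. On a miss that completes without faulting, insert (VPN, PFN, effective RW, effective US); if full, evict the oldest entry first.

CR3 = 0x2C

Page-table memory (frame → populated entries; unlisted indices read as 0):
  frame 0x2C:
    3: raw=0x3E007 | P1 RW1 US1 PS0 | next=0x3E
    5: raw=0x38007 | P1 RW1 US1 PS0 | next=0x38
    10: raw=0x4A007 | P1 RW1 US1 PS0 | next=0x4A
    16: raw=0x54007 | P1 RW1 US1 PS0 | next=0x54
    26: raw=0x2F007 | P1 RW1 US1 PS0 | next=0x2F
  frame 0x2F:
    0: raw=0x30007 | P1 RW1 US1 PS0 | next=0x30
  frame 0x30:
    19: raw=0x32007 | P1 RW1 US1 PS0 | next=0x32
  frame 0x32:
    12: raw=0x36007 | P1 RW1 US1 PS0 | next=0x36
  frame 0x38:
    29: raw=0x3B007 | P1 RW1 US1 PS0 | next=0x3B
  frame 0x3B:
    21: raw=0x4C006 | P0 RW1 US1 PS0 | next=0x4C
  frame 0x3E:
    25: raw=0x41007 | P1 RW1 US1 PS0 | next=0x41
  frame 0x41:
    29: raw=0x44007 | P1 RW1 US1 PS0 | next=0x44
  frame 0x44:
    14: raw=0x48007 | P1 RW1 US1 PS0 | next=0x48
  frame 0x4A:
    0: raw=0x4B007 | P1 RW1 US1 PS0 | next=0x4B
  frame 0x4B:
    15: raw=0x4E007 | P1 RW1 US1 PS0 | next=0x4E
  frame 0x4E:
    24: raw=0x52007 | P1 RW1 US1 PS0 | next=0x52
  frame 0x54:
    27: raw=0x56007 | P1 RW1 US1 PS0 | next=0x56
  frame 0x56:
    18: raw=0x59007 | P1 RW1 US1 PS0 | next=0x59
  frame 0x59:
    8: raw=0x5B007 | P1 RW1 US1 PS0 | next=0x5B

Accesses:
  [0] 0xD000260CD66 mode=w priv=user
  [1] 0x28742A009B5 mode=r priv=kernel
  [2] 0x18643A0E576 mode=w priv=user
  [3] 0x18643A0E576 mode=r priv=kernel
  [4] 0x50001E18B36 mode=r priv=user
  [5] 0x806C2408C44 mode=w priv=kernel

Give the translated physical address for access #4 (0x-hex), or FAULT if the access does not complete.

Trace:
#0 VA=0xD000260CD66 (w,user):
  lvl0: tbl 0x2C, slot 26 ⇒ 0x2F007 (P1/RW1/US1/PS0)
  lvl1: tbl 0x2F, slot 0 ⇒ 0x30007 (P1/RW1/US1/PS0)
  lvl2: tbl 0x30, slot 19 ⇒ 0x32007 (P1/RW1/US1/PS0)
  lvl3: tbl 0x32, slot 12 ⇒ 0x36007 (P1/RW1/US1/PS0)
  ✓ 0x36D66  — 4 lookups
#1 VA=0x28742A009B5 (r,kernel):
  lvl0: tbl 0x2C, slot 5 ⇒ 0x38007 (P1/RW1/US1/PS0)
  lvl1: tbl 0x38, slot 29 ⇒ 0x3B007 (P1/RW1/US1/PS0)
  lvl2: tbl 0x3B, slot 21 ⇒ 0x4C006 (P0/RW1/US1/PS0)
  ⇒ fault: PAGE_NOT_PRESENT  — 3 lookups
#2 VA=0x18643A0E576 (w,user):
  lvl0: tbl 0x2C, slot 3 ⇒ 0x3E007 (P1/RW1/US1/PS0)
  lvl1: tbl 0x3E, slot 25 ⇒ 0x41007 (P1/RW1/US1/PS0)
  lvl2: tbl 0x41, slot 29 ⇒ 0x44007 (P1/RW1/US1/PS0)
  lvl3: tbl 0x44, slot 14 ⇒ 0x48007 (P1/RW1/US1/PS0)
  ✓ 0x48576  — 4 lookups
#3 VA=0x18643A0E576 (r,kernel):
  TLB hit vpn=0x18643A0E → PA=0x48576
#4 VA=0x50001E18B36 (r,user):
  lvl0: tbl 0x2C, slot 10 ⇒ 0x4A007 (P1/RW1/US1/PS0)
  lvl1: tbl 0x4A, slot 0 ⇒ 0x4B007 (P1/RW1/US1/PS0)
  lvl2: tbl 0x4B, slot 15 ⇒ 0x4E007 (P1/RW1/US1/PS0)
  lvl3: tbl 0x4E, slot 24 ⇒ 0x52007 (P1/RW1/US1/PS0)
  ✓ 0x52B36  — 4 lookups
#5 VA=0x806C2408C44 (w,kernel):
  lvl0: tbl 0x2C, slot 16 ⇒ 0x54007 (P1/RW1/US1/PS0)
  lvl1: tbl 0x54, slot 27 ⇒ 0x56007 (P1/RW1/US1/PS0)
  lvl2: tbl 0x56, slot 18 ⇒ 0x59007 (P1/RW1/US1/PS0)
  lvl3: tbl 0x59, slot 8 ⇒ 0x5B007 (P1/RW1/US1/PS0)
  ✓ 0x5BC44  — 4 lookups

Access #4 PA: 0x52B36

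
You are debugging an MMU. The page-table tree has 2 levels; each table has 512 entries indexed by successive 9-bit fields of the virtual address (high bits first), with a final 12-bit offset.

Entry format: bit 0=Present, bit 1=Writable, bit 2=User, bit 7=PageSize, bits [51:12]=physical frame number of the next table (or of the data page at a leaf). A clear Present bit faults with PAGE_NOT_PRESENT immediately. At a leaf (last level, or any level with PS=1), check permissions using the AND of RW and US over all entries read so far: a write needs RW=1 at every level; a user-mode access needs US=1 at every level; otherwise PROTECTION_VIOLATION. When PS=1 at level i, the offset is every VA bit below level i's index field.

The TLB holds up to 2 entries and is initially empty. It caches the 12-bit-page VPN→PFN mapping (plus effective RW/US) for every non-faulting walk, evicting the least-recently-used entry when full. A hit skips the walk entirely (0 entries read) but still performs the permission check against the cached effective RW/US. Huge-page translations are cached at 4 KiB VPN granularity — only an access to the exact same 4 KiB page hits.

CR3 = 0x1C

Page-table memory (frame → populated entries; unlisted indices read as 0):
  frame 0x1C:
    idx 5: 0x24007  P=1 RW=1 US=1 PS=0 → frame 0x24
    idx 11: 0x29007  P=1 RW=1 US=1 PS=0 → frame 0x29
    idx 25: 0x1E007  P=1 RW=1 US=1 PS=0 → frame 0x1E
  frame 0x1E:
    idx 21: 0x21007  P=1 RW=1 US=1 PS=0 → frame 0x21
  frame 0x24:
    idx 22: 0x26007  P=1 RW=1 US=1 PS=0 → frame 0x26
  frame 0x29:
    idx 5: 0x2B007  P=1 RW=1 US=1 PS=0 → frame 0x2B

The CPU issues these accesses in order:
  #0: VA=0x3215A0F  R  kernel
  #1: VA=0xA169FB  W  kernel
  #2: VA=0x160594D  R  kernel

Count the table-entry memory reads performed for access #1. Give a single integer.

Trace:
#0 VA=0x3215A0F (r,kernel):
  [0] read 0x1C idx=25: raw=0x1E007 flags P=1 W=1 U=1 S=0
  [1] read 0x1E idx=21: raw=0x21007 flags P=1 W=1 U=1 S=0
  ✓ 0x21A0F  — 2 lookups
#1 VA=0xA169FB (w,kernel):
  [0] read 0x1C idx=5: raw=0x24007 flags P=1 W=1 U=1 S=0
  [1] read 0x24 idx=22: raw=0x26007 flags P=1 W=1 U=1 S=0
  ✓ 0x269FB  — 2 lookups
#2 VA=0x160594D (r,kernel):
  [0] read 0x1C idx=11: raw=0x29007 flags P=1 W=1 U=1 S=0
  [1] read 0x29 idx=5: raw=0x2B007 flags P=1 W=1 U=1 S=0
  ✓ 0x2B94D  — 2 lookups

Entries read for #1: 2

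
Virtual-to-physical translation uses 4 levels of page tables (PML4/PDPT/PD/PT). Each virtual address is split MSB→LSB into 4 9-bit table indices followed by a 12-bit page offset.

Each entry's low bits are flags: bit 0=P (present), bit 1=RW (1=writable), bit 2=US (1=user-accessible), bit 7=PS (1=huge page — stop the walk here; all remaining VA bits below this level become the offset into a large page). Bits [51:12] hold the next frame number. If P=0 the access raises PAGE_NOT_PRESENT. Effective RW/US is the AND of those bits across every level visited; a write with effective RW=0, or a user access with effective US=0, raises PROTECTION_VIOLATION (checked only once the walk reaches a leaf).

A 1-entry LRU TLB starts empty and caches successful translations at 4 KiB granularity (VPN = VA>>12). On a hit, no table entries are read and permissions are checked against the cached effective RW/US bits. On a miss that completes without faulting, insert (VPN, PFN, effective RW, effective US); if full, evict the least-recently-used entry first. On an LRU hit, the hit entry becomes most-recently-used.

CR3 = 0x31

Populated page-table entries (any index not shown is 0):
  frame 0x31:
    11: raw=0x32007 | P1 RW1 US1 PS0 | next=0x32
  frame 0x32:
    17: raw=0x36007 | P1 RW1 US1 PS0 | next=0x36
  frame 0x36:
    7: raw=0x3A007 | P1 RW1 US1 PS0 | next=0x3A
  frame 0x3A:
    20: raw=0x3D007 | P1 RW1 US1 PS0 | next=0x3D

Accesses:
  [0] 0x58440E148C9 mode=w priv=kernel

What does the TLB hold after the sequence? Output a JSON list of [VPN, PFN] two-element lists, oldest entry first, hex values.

Per-access translation:
#0 VA=0x58440E148C9 (w,kernel):
  lvl0: tbl 0x31, slot 11 ⇒ 0x32007 (P1/RW1/US1/PS0)
  lvl1: tbl 0x32, slot 17 ⇒ 0x36007 (P1/RW1/US1/PS0)
  lvl2: tbl 0x36, slot 7 ⇒ 0x3A007 (P1/RW1/US1/PS0)
  lvl3: tbl 0x3A, slot 20 ⇒ 0x3D007 (P1/RW1/US1/PS0)
  → PA=0x3D8C9  (4 entries read)

TLB: [["0x58440E14", "0x3D"]]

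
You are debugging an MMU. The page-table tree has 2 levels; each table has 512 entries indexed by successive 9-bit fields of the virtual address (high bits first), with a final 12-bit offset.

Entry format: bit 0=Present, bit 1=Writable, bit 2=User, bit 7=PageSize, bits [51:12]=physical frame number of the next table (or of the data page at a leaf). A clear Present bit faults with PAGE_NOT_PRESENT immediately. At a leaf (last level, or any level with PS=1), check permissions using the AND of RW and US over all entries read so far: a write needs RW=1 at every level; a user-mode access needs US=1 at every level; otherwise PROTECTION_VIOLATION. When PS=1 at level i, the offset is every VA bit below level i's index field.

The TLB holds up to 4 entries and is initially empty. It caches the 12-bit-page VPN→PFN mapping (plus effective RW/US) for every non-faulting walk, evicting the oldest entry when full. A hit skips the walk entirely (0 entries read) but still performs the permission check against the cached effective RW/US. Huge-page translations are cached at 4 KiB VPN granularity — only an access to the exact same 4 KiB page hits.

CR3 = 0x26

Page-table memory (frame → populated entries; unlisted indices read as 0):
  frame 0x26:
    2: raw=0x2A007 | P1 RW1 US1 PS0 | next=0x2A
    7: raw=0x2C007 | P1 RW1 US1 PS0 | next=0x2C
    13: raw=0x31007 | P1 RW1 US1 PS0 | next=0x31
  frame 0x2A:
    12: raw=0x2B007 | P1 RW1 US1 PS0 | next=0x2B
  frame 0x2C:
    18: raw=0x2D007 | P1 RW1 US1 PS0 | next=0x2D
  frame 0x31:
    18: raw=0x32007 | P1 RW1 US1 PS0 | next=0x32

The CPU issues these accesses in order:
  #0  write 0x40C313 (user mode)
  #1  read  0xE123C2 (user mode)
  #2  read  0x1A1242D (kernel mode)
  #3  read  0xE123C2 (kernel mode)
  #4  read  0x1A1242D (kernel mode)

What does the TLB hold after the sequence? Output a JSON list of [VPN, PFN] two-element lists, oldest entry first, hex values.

Trace:
#0 VA=0x40C313 (w,user):
  lvl0: tbl 0x26, slot 2 ⇒ 0x2A007 (P1/RW1/US1/PS0)
  lvl1: tbl 0x2A, slot 12 ⇒ 0x2B007 (P1/RW1/US1/PS0)
  ⇒ phys 0x2B313  [2 reads]
#1 VA=0xE123C2 (r,user):
  lvl0: tbl 0x26, slot 7 ⇒ 0x2C007 (P1/RW1/US1/PS0)
  lvl1: tbl 0x2C, slot 18 ⇒ 0x2D007 (P1/RW1/US1/PS0)
  ⇒ phys 0x2D3C2  [2 reads]
#2 VA=0x1A1242D (r,kernel):
  lvl0: tbl 0x26, slot 13 ⇒ 0x31007 (P1/RW1/US1/PS0)
  lvl1: tbl 0x31, slot 18 ⇒ 0x32007 (P1/RW1/US1/PS0)
  ⇒ phys 0x3242D  [2 reads]
#3 VA=0xE123C2 (r,kernel):
  TLB hit vpn=0xE12 → PA=0x2D3C2
#4 VA=0x1A1242D (r,kernel):
  TLB hit vpn=0x1A12 → PA=0x3242D

TLB: [["0x40C", "0x2B"], ["0xE12", "0x2D"], ["0x1A12", "0x32"]]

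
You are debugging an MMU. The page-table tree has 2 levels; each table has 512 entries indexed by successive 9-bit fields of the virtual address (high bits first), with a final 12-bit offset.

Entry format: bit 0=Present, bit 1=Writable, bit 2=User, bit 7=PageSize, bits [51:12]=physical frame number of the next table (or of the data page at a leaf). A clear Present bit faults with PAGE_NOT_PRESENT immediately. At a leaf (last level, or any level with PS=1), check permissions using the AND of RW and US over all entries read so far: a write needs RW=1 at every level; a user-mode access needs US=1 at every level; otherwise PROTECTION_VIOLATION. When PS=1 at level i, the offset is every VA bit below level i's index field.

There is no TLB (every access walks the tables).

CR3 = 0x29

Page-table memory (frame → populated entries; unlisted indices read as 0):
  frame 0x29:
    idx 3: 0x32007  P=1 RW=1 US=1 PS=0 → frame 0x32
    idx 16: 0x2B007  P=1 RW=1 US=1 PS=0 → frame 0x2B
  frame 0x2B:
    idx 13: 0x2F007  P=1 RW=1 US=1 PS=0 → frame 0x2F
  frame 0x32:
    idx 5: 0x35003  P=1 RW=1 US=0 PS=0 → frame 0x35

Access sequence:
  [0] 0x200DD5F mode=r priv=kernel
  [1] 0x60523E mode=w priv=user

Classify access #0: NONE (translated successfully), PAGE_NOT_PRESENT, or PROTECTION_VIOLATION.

Trace:
#0 VA=0x200DD5F (r,kernel):
  L0: frame=0x29 idx=16 entry=0x2B007 [P=1 RW=1 US=1 PS=0]
  L1: frame=0x2B idx=13 entry=0x2F007 [P=1 RW=1 US=1 PS=0]
  ⇒ phys 0x2FD5F  [2 reads]
#1 VA=0x60523E (w,user):
  L0: frame=0x29 idx=3 entry=0x32007 [P=1 RW=1 US=1 PS=0]
  L1: frame=0x32 idx=5 entry=0x35003 [P=1 RW=1 US=0 PS=0]
  ✗ PROTECTION_VIOLATION  [2 reads]

Access #0 fault: NONE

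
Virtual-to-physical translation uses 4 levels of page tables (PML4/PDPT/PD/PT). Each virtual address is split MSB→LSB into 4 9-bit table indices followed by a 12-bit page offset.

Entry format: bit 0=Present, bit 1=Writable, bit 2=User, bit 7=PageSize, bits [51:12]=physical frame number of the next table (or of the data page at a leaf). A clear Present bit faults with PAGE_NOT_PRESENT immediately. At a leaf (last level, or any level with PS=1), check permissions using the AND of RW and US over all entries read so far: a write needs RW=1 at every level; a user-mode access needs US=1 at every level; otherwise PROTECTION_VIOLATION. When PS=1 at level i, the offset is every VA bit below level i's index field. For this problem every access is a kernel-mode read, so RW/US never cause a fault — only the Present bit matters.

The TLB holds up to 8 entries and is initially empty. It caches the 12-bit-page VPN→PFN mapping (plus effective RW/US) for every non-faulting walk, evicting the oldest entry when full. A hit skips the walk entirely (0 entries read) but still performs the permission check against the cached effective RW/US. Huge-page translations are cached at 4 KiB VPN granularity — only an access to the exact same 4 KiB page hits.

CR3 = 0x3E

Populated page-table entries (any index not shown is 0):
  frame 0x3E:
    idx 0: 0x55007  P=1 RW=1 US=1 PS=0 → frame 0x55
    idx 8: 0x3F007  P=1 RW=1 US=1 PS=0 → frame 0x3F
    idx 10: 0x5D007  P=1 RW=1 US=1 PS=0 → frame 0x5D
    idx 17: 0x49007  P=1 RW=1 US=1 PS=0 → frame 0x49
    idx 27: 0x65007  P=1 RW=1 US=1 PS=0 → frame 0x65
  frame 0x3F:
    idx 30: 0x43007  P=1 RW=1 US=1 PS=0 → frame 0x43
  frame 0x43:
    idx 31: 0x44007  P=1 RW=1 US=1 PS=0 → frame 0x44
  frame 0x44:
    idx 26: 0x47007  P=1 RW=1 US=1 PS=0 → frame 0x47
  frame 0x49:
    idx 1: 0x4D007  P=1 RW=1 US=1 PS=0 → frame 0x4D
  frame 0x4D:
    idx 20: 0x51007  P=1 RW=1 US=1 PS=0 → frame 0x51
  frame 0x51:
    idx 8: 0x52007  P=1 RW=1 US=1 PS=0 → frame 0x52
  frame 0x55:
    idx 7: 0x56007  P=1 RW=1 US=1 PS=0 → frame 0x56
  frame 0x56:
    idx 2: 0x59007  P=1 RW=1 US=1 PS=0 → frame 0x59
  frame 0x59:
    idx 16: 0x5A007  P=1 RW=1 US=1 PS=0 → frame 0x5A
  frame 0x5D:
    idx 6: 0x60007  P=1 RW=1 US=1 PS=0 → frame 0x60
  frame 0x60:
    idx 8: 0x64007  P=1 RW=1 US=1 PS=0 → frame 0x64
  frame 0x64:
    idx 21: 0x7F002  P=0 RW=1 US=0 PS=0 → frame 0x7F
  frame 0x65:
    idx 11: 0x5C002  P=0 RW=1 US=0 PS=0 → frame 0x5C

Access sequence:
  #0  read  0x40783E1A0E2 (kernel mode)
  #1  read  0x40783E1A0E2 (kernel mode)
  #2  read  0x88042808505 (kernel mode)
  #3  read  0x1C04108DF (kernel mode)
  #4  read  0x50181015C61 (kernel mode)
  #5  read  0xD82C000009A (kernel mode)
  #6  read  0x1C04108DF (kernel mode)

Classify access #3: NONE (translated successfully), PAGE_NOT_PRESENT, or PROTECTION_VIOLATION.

Trace:
#0 VA=0x40783E1A0E2 (r,kernel):
  lvl0: tbl 0x3E, slot 8 ⇒ 0x3F007 (P1/RW1/US1/PS0)
  lvl1: tbl 0x3F, slot 30 ⇒ 0x43007 (P1/RW1/US1/PS0)
  lvl2: tbl 0x43, slot 31 ⇒ 0x44007 (P1/RW1/US1/PS0)
  lvl3: tbl 0x44, slot 26 ⇒ 0x47007 (P1/RW1/US1/PS0)
  ⇒ phys 0x470E2  [4 reads]
#1 VA=0x40783E1A0E2 (r,kernel):
  TLB hit vpn=0x40783E1A → PA=0x470E2
#2 VA=0x88042808505 (r,kernel):
  lvl0: tbl 0x3E, slot 17 ⇒ 0x49007 (P1/RW1/US1/PS0)
  lvl1: tbl 0x49, slot 1 ⇒ 0x4D007 (P1/RW1/US1/PS0)
  lvl2: tbl 0x4D, slot 20 ⇒ 0x51007 (P1/RW1/US1/PS0)
  lvl3: tbl 0x51, slot 8 ⇒ 0x52007 (P1/RW1/US1/PS0)
  ⇒ phys 0x52505  [4 reads]
#3 VA=0x1C04108DF (r,kernel):
  lvl0: tbl 0x3E, slot 0 ⇒ 0x55007 (P1/RW1/US1/PS0)
  lvl1: tbl 0x55, slot 7 ⇒ 0x56007 (P1/RW1/US1/PS0)
  lvl2: tbl 0x56, slot 2 ⇒ 0x59007 (P1/RW1/US1/PS0)
  lvl3: tbl 0x59, slot 16 ⇒ 0x5A007 (P1/RW1/US1/PS0)
  ⇒ phys 0x5A8DF  [4 reads]
#4 VA=0x50181015C61 (r,kernel):
  lvl0: tbl 0x3E, slot 10 ⇒ 0x5D007 (P1/RW1/US1/PS0)
  lvl1: tbl 0x5D, slot 6 ⇒ 0x60007 (P1/RW1/US1/PS0)
  lvl2: tbl 0x60, slot 8 ⇒ 0x64007 (P1/RW1/US1/PS0)
  lvl3: tbl 0x64, slot 21 ⇒ 0x7F002 (P0/RW1/US0/PS0)
  ⇒ fault: PAGE_NOT_PRESENT  — 4 lookups
#5 VA=0xD82C000009A (r,kernel):
  lvl0: tbl 0x3E, slot 27 ⇒ 0x65007 (P1/RW1/US1/PS0)
  lvl1: tbl 0x65, slot 11 ⇒ 0x5C002 (P0/RW1/US0/PS0)
  ⇒ fault: PAGE_NOT_PRESENT  — 2 lookups
#6 VA=0x1C04108DF (r,kernel):
  TLB hit vpn=0x1C0410 → PA=0x5A8DF

Access #3 fault: NONE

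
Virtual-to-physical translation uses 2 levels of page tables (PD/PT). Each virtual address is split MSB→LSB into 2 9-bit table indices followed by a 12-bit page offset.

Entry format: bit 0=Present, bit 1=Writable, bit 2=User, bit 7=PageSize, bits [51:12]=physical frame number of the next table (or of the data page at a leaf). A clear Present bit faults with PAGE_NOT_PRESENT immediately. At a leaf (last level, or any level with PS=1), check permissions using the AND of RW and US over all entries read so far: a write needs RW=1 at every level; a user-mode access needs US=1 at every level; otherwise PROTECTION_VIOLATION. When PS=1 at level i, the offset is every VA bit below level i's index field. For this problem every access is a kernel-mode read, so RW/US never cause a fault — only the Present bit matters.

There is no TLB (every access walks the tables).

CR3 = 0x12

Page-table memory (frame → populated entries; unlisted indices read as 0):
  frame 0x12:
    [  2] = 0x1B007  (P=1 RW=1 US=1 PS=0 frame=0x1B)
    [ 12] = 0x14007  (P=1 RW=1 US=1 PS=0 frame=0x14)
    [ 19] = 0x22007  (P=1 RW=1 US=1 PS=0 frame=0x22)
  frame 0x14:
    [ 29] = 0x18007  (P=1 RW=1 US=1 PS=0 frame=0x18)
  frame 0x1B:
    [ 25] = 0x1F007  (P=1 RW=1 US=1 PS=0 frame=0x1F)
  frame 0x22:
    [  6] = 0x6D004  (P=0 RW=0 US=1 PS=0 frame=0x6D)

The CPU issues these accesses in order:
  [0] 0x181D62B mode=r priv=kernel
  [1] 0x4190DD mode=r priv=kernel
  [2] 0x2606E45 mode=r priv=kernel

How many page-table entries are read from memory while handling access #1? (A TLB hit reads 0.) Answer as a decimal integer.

Walk each access:
#0 VA=0x181D62B (r,kernel):
  [0] read 0x12 idx=12: raw=0x14007 flags P=1 W=1 U=1 S=0
  [1] read 0x14 idx=29: raw=0x18007 flags P=1 W=1 U=1 S=0
  → PA=0x1862B  (2 entries read)
#1 VA=0x4190DD (r,kernel):
  [0] read 0x12 idx=2: raw=0x1B007 flags P=1 W=1 U=1 S=0
  [1] read 0x1B idx=25: raw=0x1F007 flags P=1 W=1 U=1 S=0
  → PA=0x1F0DD  (2 entries read)
#2 VA=0x2606E45 (r,kernel):
  [0] read 0x12 idx=19: raw=0x22007 flags P=1 W=1 U=1 S=0
  [1] read 0x22 idx=6: raw=0x6D004 flags P=0 W=0 U=1 S=0
  ⇒ fault: PAGE_NOT_PRESENT  — 2 lookups

Entries read for #1: 2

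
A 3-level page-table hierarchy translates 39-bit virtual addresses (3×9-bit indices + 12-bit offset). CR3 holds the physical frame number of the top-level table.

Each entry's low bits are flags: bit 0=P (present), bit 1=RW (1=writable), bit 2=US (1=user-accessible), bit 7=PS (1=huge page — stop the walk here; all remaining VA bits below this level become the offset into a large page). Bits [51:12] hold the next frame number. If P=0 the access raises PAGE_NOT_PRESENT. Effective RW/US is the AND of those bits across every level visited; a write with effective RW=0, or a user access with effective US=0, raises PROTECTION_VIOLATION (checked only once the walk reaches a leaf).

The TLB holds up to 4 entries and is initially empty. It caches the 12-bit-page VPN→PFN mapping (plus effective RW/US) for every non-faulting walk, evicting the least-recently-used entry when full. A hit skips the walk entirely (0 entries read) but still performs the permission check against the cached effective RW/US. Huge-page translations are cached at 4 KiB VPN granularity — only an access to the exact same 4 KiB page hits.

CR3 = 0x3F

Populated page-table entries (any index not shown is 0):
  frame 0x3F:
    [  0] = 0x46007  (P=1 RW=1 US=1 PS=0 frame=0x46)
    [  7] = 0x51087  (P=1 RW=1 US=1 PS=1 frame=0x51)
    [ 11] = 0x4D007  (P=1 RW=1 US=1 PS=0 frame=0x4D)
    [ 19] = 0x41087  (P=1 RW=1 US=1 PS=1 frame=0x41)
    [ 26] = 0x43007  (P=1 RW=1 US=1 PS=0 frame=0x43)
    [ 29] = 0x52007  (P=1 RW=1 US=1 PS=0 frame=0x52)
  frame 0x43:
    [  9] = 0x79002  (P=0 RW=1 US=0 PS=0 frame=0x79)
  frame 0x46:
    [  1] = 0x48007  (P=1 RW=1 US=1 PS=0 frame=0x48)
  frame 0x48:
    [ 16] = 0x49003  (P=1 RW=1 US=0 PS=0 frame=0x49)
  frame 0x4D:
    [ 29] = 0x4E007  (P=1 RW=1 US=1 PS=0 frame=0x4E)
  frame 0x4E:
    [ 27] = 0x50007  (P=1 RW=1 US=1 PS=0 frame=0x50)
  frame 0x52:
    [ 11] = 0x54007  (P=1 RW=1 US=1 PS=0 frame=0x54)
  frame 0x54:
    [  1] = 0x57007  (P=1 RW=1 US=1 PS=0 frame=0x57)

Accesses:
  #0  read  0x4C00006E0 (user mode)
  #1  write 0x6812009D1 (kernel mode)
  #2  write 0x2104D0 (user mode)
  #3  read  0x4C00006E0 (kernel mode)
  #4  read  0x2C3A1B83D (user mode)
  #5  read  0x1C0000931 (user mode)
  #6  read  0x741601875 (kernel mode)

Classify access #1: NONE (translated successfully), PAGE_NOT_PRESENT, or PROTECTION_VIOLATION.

Walk each access:
#0 VA=0x4C00006E0 (r,user):
  lvl0: tbl 0x3F, slot 19 ⇒ 0x41087 (P1/RW1/US1/PS1)
  ⇒ phys 0x416E0 (huge @L0)  [1 reads]
#1 VA=0x6812009D1 (w,kernel):
  lvl0: tbl 0x3F, slot 26 ⇒ 0x43007 (P1/RW1/US1/PS0)
  lvl1: tbl 0x43, slot 9 ⇒ 0x79002 (P0/RW1/US0/PS0)
  ⇒ fault: PAGE_NOT_PRESENT  — 2 lookups
#2 VA=0x2104D0 (w,user):
  lvl0: tbl 0x3F, slot 0 ⇒ 0x46007 (P1/RW1/US1/PS0)
  lvl1: tbl 0x46, slot 1 ⇒ 0x48007 (P1/RW1/US1/PS0)
  lvl2: tbl 0x48, slot 16 ⇒ 0x49003 (P1/RW1/US0/PS0)
  ⇒ fault: PROTECTION_VIOLATION  — 3 lookups
#3 VA=0x4C00006E0 (r,kernel):
  TLB hit vpn=0x4C0000 → PA=0x416E0
#4 VA=0x2C3A1B83D (r,user):
  lvl0: tbl 0x3F, slot 11 ⇒ 0x4D007 (P1/RW1/US1/PS0)
  lvl1: tbl 0x4D, slot 29 ⇒ 0x4E007 (P1/RW1/US1/PS0)
  lvl2: tbl 0x4E, slot 27 ⇒ 0x50007 (P1/RW1/US1/PS0)
  ⇒ phys 0x5083D  [3 reads]
#5 VA=0x1C0000931 (r,user):
  lvl0: tbl 0x3F, slot 7 ⇒ 0x51087 (P1/RW1/US1/PS1)
  ⇒ phys 0x51931 (huge @L0)  [1 reads]
#6 VA=0x741601875 (r,kernel):
  lvl0: tbl 0x3F, slot 29 ⇒ 0x52007 (P1/RW1/US1/PS0)
  lvl1: tbl 0x52, slot 11 ⇒ 0x54007 (P1/RW1/US1/PS0)
  lvl2: tbl 0x54, slot 1 ⇒ 0x57007 (P1/RW1/US1/PS0)
  ⇒ phys 0x57875  [3 reads]

Access #1 fault: PAGE_NOT_PRESENT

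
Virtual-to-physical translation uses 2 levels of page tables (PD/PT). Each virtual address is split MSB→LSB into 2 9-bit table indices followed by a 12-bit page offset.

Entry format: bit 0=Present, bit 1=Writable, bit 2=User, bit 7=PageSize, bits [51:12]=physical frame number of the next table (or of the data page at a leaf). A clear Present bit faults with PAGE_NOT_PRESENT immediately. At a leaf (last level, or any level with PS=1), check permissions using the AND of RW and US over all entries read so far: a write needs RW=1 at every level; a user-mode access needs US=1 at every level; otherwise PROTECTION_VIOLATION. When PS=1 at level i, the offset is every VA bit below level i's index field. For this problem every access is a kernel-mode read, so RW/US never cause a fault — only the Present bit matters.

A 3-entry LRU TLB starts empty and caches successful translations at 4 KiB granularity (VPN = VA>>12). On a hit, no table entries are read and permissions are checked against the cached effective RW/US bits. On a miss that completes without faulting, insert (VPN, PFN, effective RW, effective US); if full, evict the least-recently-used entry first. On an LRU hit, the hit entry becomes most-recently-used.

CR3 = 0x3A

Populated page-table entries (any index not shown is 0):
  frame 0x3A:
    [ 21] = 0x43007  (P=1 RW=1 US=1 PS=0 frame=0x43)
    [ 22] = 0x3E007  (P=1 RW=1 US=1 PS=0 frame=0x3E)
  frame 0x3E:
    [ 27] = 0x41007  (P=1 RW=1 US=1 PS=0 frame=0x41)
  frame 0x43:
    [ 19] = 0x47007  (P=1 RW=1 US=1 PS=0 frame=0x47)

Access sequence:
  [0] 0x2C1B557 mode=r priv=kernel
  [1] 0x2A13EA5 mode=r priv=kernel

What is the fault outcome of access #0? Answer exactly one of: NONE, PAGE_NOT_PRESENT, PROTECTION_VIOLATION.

Walk each access:
#0 VA=0x2C1B557 (r,kernel):
  [0] read 0x3A idx=22: raw=0x3E007 flags P=1 W=1 U=1 S=0
  [1] read 0x3E idx=27: raw=0x41007 flags P=1 W=1 U=1 S=0
  ⇒ phys 0x41557  [2 reads]
#1 VA=0x2A13EA5 (r,kernel):
  [0] read 0x3A idx=21: raw=0x43007 flags P=1 W=1 U=1 S=0
  [1] read 0x43 idx=19: raw=0x47007 flags P=1 W=1 U=1 S=0
  ⇒ phys 0x47EA5  [2 reads]

Access #0 fault: NONE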